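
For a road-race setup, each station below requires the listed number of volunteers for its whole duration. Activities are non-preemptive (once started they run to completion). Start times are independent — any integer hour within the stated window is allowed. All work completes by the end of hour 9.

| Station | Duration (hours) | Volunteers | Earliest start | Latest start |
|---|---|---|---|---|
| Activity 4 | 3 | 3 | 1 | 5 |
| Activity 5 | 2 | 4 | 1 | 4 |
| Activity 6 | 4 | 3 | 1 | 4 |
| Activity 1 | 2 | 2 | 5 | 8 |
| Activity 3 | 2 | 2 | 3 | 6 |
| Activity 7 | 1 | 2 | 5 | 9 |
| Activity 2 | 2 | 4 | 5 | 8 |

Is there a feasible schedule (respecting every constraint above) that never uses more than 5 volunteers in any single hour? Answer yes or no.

Total volunteer-hours = 47; over 9 hours the average is 47/9 > 5, so some hour must exceed 5.

no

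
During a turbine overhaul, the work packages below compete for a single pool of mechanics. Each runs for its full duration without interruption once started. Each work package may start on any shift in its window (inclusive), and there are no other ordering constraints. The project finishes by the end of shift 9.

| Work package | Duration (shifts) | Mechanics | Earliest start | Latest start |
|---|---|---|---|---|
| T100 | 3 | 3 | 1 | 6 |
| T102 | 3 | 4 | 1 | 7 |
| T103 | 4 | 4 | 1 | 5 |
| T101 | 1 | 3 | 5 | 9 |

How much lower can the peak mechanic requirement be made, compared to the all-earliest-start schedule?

4

Early-start peak: s1:11  s2:11  s3:11  s4:4  s5:3  s6:0  s7:0  s8:0  s9:0 ⇒ 11.
Leveled (T100@1, T102@1, T103@4, T101@5): s1:7  s2:7  s3:7  s4:4  s5:7  s6:4  s7:4  s8:0  s9:0 ⇒ 7.
Reduction 11 − 7 = 4.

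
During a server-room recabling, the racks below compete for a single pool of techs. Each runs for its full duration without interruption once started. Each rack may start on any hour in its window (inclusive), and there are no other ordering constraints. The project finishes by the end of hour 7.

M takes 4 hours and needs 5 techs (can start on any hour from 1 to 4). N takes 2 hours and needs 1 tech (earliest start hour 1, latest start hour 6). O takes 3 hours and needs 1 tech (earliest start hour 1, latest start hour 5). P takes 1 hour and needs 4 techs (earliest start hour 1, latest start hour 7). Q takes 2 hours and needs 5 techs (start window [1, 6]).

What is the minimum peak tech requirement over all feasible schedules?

6

Early-start (M@1, N@1, O@1, P@1, Q@1) gives peak 16: h1:16  h2:12  h3:6  h4:5  h5:0  h6:0  h7:0.
Shift O→3, P→5, Q→6.
Schedule M@1, N@1, O@3, P@5, Q@6: h1:6  h2:6  h3:6  h4:6  h5:5  h6:5  h7:5 — peak 6.
Total tech-hours = 39 over 7 hours ⇒ peak ≥ ⌈39/7⌉ = 6, so 6 is optimal.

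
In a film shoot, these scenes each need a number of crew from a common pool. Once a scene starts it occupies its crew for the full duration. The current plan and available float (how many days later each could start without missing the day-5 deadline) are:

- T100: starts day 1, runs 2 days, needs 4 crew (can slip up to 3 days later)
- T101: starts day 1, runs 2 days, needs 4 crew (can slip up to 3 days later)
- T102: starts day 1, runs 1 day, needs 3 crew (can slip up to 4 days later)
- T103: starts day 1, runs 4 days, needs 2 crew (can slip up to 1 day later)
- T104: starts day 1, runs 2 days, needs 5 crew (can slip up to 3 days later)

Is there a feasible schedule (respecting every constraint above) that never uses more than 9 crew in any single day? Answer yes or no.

no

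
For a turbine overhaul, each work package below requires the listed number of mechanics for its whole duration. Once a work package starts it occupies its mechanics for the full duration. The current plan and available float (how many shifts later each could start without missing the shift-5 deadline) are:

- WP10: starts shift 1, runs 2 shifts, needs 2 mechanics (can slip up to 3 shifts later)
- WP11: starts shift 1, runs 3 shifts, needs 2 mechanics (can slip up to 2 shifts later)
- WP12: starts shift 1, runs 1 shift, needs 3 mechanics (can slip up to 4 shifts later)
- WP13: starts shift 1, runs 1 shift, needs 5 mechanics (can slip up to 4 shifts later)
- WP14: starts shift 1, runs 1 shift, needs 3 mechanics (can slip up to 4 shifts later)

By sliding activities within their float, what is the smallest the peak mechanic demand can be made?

5

Early-start (WP10@1, WP11@1, WP12@1, WP13@1, WP14@1) gives peak 15: s1:15  s2:4  s3:2  s4:0  s5:0.
Shift WP12→3, WP13→4, WP14→5.
Schedule WP10@1, WP11@1, WP12@3, WP13@4, WP14@5: s1:4  s2:4  s3:5  s4:5  s5:3 — peak 5.
Total mechanic-shifts = 21 over 5 shifts ⇒ peak ≥ ⌈21/5⌉ = 5, so 5 is optimal.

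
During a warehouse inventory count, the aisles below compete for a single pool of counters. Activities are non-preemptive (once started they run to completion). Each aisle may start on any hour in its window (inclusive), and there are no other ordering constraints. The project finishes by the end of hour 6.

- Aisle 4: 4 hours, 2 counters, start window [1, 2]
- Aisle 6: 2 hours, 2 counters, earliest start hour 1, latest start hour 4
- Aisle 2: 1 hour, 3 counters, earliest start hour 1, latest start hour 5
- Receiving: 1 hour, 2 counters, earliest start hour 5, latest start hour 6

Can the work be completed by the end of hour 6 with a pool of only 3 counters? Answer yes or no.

no

The minimum achievable peak is 4; 3 < 4, so no feasible schedule stays within the cap.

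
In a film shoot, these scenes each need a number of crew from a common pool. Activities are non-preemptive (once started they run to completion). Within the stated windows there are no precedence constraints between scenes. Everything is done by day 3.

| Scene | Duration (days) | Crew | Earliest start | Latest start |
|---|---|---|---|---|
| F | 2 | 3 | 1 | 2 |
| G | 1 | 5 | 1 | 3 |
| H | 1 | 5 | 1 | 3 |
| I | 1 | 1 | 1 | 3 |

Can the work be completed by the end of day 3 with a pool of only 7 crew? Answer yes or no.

The minimum achievable peak is 8; 7 < 8, so no feasible schedule stays within the cap.

no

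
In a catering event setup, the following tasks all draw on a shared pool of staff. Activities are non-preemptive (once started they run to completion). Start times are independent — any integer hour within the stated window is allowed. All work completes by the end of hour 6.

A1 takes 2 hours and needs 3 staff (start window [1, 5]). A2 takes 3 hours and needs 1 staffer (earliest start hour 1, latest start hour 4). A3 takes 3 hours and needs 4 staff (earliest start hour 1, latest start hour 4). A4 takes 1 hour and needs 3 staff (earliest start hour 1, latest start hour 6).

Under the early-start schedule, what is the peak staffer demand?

11

Early-start schedule: A1@1, A2@1, A3@1, A4@1.
Load per hour: hour 1: 11, hour 2: 8, hour 3: 5, hour 4: 0, hour 5: 0, hour 6: 0.
Peak is 11.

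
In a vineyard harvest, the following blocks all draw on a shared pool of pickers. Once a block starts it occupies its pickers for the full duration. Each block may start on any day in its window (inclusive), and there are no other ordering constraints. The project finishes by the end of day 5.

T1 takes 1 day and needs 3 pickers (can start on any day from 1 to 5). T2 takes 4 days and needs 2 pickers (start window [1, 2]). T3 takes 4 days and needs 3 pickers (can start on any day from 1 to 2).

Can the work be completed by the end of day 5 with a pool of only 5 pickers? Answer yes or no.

Schedule T1@1, T2@1, T3@2: d1:5  d2:5  d3:5  d4:5  d5:3 — peak 5 ≤ 5.

yes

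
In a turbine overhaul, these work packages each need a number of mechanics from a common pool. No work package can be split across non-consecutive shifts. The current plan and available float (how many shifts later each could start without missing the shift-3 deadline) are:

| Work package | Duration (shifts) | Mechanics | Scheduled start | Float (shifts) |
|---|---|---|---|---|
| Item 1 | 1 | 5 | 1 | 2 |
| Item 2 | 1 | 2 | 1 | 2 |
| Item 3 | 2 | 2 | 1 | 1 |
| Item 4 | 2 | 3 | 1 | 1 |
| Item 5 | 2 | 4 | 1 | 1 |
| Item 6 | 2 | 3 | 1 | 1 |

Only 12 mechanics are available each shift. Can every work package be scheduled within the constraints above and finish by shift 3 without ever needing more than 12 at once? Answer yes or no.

yes

Schedule Item 1@1, Item 2@1, Item 3@1, Item 4@1, Item 5@2, Item 6@2: s1:12  s2:12  s3:7 — peak 12 ≤ 12.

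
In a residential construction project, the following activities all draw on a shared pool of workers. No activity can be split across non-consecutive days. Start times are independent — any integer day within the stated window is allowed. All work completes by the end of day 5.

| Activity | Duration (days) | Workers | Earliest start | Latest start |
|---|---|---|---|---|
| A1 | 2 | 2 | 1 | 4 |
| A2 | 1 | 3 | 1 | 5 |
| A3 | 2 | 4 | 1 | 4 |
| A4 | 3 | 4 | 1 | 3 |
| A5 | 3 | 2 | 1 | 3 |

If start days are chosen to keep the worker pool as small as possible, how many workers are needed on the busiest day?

Early-start (A1@1, A2@1, A3@1, A4@1, A5@1) gives peak 15: d1:15  d2:12  d3:6  d4:0  d5:0.
Shift A3→4, A4→2.
Schedule A1@1, A2@1, A3@4, A4@2, A5@1: d1:7  d2:8  d3:6  d4:8  d5:4 — peak 8.

8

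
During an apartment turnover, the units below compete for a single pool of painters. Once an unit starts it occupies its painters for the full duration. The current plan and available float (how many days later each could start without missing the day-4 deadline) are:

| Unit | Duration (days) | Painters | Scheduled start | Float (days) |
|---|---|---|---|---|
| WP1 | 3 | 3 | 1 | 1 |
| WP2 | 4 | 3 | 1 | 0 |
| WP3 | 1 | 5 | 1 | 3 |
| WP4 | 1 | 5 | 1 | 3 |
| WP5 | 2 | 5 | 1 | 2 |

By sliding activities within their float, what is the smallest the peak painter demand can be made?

11

Early-start (WP1@1, WP2@1, WP3@1, WP4@1, WP5@1) gives peak 21: d1:21  d2:11  d3:6  d4:3.
Shift WP4→2, WP5→3.
Schedule WP1@1, WP2@1, WP3@1, WP4@2, WP5@3: d1:11  d2:11  d3:11  d4:8 — peak 11.
Total painter-days = 41 over 4 days ⇒ peak ≥ ⌈41/4⌉ = 11, so 11 is optimal.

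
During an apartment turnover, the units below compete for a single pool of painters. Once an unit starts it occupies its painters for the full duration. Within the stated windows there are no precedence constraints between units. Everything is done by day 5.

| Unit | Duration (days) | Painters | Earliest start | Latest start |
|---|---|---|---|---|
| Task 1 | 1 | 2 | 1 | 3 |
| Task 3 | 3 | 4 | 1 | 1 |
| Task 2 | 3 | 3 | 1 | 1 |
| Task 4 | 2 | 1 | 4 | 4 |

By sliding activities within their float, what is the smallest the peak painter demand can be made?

Schedule Task 1@1, Task 3@1, Task 2@1, Task 4@4: d1:9  d2:7  d3:7  d4:1  d5:1 — peak 9.
No arrangement of the 3 feasible schedules does better.

9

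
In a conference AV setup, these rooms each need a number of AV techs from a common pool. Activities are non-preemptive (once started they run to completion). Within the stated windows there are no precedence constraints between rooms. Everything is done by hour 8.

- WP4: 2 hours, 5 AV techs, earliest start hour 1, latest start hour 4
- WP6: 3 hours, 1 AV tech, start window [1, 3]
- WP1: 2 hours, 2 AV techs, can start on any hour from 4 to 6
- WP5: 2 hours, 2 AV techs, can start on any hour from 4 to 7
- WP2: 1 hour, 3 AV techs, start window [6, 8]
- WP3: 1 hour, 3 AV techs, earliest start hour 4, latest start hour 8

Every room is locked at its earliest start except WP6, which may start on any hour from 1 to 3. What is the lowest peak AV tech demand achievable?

WP6@1: h1:6  h2:6  h3:1  h4:7  h5:4  h6:3  h7:0  h8:0 → peak 7
WP6@2: h1:5  h2:6  h3:1  h4:8  h5:4  h6:3  h7:0  h8:0 → peak 8
WP6@3: h1:5  h2:5  h3:1  h4:8  h5:5  h6:3  h7:0  h8:0 → peak 8
Best is WP6@1, peak 7.

7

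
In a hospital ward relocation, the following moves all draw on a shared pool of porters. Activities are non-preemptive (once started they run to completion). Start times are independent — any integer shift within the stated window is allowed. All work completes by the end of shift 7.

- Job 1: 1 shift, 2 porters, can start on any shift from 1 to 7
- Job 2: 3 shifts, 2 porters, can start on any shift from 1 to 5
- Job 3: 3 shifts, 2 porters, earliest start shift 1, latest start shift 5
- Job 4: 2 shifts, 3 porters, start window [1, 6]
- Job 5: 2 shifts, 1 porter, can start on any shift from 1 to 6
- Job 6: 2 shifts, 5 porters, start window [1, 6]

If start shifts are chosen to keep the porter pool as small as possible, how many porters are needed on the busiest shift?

Early-start (Job 1@1, Job 2@1, Job 3@1, Job 4@1, Job 5@1, Job 6@1) gives peak 15: s1:15  s2:13  s3:4  s4:0  s5:0  s6:0  s7:0.
Shift Job 3→2, Job 4→4, Job 6→6.
Schedule Job 1@1, Job 2@1, Job 3@2, Job 4@4, Job 5@1, Job 6@6: s1:5  s2:5  s3:4  s4:5  s5:3  s6:5  s7:5 — peak 5.
Total porter-shifts = 32 over 7 shifts ⇒ peak ≥ ⌈32/7⌉ = 5, so 5 is optimal.

5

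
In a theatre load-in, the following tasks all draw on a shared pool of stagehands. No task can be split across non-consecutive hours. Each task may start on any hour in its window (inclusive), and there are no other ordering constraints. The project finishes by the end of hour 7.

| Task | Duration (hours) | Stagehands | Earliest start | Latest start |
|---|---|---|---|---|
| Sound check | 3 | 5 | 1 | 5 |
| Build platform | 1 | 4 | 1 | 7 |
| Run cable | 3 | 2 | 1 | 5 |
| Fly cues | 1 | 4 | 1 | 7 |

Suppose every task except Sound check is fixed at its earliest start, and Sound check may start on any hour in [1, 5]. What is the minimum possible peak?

Sound check@1: h1:15  h2:7  h3:7  h4:0  h5:0  h6:0  h7:0 → peak 15
Sound check@2: h1:10  h2:7  h3:7  h4:5  h5:0  h6:0  h7:0 → peak 10
Sound check@3: h1:10  h2:2  h3:7  h4:5  h5:5  h6:0  h7:0 → peak 10
Sound check@4: h1:10  h2:2  h3:2  h4:5  h5:5  h6:5  h7:0 → peak 10
Sound check@5: h1:10  h2:2  h3:2  h4:0  h5:5  h6:5  h7:5 → peak 10
Best is Sound check@2, peak 10.

10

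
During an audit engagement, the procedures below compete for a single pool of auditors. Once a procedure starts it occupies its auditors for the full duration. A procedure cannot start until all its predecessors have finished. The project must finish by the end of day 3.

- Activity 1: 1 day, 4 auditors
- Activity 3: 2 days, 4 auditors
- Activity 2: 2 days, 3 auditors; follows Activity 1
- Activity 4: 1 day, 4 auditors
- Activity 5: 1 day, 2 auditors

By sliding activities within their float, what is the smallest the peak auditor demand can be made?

9

Early-start (Activity 1@1, Activity 3@1, Activity 2@2, Activity 4@1, Activity 5@1) gives peak 14: d1:14  d2:7  d3:3.
Shift Activity 4→3, Activity 5→2.
Schedule Activity 1@1, Activity 3@1, Activity 2@2, Activity 4@3, Activity 5@2: d1:8  d2:9  d3:7 — peak 9.
No arrangement of the 18 feasible schedules does better.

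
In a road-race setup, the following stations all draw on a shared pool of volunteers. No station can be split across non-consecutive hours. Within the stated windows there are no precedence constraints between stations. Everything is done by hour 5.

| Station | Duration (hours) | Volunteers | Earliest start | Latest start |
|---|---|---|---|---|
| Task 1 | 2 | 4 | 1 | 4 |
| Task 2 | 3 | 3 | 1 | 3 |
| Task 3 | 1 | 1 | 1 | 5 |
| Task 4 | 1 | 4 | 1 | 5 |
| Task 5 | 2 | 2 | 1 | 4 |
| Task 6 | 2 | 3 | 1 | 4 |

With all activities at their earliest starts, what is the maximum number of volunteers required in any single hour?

17

Early-start schedule: Task 1@1, Task 2@1, Task 3@1, Task 4@1, Task 5@1, Task 6@1.
Load per hour: hour 1: 17, hour 2: 12, hour 3: 3, hour 4: 0, hour 5: 0.
Peak is 17.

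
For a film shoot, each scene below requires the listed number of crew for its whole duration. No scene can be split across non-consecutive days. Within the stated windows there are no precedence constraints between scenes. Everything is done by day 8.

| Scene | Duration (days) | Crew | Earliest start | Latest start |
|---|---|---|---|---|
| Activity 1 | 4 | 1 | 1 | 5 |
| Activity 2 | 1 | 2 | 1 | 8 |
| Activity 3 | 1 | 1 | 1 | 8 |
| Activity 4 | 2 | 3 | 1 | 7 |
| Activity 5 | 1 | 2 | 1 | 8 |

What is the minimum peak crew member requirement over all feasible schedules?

3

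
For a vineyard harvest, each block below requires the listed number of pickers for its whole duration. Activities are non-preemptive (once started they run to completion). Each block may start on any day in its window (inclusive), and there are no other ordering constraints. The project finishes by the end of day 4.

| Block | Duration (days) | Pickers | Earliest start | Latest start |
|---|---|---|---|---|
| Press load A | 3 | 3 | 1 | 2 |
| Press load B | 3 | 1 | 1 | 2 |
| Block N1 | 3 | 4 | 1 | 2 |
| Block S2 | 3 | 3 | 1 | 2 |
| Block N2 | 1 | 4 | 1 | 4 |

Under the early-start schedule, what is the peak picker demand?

Early-start schedule: Press load A@1, Press load B@1, Block N1@1, Block S2@1, Block N2@1.
Load per day: day 1: 15, day 2: 11, day 3: 11, day 4: 0.
Peak is 15.

15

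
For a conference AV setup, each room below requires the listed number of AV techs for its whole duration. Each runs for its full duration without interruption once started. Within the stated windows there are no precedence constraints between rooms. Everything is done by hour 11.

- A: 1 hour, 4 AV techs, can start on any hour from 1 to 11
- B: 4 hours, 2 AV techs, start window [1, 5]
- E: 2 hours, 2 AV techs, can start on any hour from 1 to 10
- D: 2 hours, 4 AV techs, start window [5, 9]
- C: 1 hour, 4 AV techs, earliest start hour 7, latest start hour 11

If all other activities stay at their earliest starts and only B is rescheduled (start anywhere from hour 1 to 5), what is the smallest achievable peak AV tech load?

B@1: h1:8  h2:4  h3:2  h4:2  h5:4  h6:4  h7:4  h8:0  h9:0  h10:0  h11:0 → peak 8
B@2: h1:6  h2:4  h3:2  h4:2  h5:6  h6:4  h7:4  h8:0  h9:0  h10:0  h11:0 → peak 6
B@3: h1:6  h2:2  h3:2  h4:2  h5:6  h6:6  h7:4  h8:0  h9:0  h10:0  h11:0 → peak 6
B@4: h1:6  h2:2  h3:0  h4:2  h5:6  h6:6  h7:6  h8:0  h9:0  h10:0  h11:0 → peak 6
B@5: h1:6  h2:2  h3:0  h4:0  h5:6  h6:6  h7:6  h8:2  h9:0  h10:0  h11:0 → peak 6
Best is B@2, peak 6.

6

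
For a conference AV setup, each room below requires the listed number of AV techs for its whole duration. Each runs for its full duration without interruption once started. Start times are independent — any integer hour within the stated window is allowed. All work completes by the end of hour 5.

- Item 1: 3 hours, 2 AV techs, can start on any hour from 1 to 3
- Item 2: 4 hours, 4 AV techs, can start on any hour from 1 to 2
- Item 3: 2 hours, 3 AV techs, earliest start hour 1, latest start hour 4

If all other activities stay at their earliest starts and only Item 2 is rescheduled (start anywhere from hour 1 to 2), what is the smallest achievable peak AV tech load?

Item 2@1: h1:9  h2:9  h3:6  h4:4  h5:0 → peak 9
Item 2@2: h1:5  h2:9  h3:6  h4:4  h5:4 → peak 9
Best is Item 2@1, peak 9.

9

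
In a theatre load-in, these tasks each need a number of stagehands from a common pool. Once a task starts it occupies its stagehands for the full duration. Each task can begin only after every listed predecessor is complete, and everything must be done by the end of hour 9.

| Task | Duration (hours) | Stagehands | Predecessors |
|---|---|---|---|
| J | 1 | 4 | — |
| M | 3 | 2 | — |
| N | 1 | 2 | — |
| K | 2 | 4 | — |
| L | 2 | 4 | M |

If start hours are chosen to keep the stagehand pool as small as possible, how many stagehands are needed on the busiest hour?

4

Early-start (J@1, M@1, N@1, K@1, L@4) gives peak 12: h1:12  h2:6  h3:2  h4:4  h5:4  h6:0  h7:0  h8:0  h9:0.
Shift M→2, N→2, K→5, L→7.
Schedule J@1, M@2, N@2, K@5, L@7: h1:4  h2:4  h3:2  h4:2  h5:4  h6:4  h7:4  h8:4  h9:0 — peak 4.
Total stagehand-hours = 28 over 9 hours ⇒ peak ≥ ⌈28/9⌉ = 4, so 4 is optimal.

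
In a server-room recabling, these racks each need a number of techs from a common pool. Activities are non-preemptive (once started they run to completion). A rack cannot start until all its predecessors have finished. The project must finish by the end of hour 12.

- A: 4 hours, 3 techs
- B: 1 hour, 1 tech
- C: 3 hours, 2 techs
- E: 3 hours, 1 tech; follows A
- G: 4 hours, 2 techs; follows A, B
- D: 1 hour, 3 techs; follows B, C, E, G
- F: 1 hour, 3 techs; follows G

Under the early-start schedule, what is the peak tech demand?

6

Early-start schedule: A@1, B@1, C@1, E@5, G@5, D@9, F@9.
Load per hour: hour 1: 6, hour 2: 5, hour 3: 5, hour 4: 3, hour 5: 3, hour 6: 3, hour 7: 3, hour 8: 2, hour 9: 6, hour 10: 0, hour 11: 0, hour 12: 0.
Peak is 6.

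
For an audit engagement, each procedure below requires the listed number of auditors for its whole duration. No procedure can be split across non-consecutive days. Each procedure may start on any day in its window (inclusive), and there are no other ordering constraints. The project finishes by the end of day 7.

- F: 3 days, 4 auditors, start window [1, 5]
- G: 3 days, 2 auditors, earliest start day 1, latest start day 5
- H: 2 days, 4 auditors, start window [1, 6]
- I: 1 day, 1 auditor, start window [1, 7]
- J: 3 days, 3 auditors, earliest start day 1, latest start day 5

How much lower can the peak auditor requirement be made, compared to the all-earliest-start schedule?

Early-start peak: d1:14  d2:13  d3:9  d4:0  d5:0  d6:0  d7:0 ⇒ 14.
Leveled (F@1, G@1, H@4, I@1, J@4): d1:7  d2:6  d3:6  d4:7  d5:7  d6:3  d7:0 ⇒ 7.
Reduction 14 − 7 = 7.

7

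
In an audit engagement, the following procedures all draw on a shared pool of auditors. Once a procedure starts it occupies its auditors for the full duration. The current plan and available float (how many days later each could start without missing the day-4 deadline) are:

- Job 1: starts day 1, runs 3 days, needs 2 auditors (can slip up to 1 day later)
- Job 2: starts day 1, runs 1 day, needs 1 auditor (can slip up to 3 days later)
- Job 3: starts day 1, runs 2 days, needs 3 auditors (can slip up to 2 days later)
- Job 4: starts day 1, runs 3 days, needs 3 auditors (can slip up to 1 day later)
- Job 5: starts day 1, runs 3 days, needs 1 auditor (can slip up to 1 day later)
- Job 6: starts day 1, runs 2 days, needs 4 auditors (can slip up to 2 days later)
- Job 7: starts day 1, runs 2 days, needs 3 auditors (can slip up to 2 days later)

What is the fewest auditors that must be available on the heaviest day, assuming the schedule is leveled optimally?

12

Early-start (Job 1@1, Job 2@1, Job 3@1, Job 4@1, Job 5@1, Job 6@1, Job 7@1) gives peak 17: d1:17  d2:16  d3:6  d4:0.
Shift Job 5→2, Job 6→3.
Schedule Job 1@1, Job 2@1, Job 3@1, Job 4@1, Job 5@2, Job 6@3, Job 7@1: d1:12  d2:12  d3:10  d4:5 — peak 12.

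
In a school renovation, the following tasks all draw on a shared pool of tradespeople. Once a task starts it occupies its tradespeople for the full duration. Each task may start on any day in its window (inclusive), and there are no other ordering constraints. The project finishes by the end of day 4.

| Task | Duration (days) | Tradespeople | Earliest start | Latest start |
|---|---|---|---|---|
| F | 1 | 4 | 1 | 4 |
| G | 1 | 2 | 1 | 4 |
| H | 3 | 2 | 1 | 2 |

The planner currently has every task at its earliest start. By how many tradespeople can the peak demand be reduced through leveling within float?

Early-start peak: d1:8  d2:2  d3:2  d4:0 ⇒ 8.
Leveled (F@1, G@2, H@2): d1:4  d2:4  d3:2  d4:2 ⇒ 4.
Reduction 8 − 4 = 4.

4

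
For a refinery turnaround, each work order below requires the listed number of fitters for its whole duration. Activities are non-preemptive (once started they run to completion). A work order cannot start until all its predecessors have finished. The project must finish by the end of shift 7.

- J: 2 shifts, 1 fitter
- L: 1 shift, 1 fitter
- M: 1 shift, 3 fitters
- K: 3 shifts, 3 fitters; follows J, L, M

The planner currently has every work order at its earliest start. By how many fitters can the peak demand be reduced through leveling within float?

2

Early-start peak: s1:5  s2:1  s3:3  s4:3  s5:3  s6:0  s7:0 ⇒ 5.
Leveled (J@1, L@1, M@3, K@4): s1:2  s2:1  s3:3  s4:3  s5:3  s6:3  s7:0 ⇒ 3.
Reduction 5 − 3 = 2.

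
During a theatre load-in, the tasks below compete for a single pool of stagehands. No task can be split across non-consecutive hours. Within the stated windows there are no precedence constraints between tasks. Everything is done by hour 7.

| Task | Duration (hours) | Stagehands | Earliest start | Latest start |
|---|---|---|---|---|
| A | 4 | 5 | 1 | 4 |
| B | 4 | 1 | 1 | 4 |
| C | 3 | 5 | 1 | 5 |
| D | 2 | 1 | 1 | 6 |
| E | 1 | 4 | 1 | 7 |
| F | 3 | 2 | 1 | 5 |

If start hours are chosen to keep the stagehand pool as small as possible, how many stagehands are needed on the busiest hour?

9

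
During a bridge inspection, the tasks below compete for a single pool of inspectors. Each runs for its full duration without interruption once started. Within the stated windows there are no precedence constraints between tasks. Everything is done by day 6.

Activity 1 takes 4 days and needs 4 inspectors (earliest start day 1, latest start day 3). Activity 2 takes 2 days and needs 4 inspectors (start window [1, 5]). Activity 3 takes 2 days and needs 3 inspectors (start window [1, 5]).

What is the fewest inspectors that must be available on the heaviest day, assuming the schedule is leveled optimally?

7

Early-start (Activity 1@1, Activity 2@1, Activity 3@1) gives peak 11: d1:11  d2:11  d3:4  d4:4  d5:0  d6:0.
Shift Activity 2→5.
Schedule Activity 1@1, Activity 2@5, Activity 3@1: d1:7  d2:7  d3:4  d4:4  d5:4  d6:4 — peak 7.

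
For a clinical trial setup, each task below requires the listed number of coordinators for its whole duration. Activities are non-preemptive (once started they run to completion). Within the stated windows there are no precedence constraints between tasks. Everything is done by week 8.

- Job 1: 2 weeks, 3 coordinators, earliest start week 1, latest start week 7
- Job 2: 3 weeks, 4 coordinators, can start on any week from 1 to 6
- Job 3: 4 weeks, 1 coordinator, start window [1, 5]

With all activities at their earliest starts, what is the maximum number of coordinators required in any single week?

8

Early-start schedule: Job 1@1, Job 2@1, Job 3@1.
Load per week: week 1: 8, week 2: 8, week 3: 5, week 4: 1, week 5: 0, week 6: 0, week 7: 0, week 8: 0.
Peak is 8.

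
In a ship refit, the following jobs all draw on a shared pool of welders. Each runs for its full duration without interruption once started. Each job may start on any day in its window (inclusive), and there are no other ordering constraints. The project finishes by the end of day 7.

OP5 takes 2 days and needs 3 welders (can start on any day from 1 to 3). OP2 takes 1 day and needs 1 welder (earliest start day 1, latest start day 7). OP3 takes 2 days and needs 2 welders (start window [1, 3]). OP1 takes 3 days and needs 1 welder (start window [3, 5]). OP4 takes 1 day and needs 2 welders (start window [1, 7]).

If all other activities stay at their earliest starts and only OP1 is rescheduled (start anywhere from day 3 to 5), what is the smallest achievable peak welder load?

8

OP1@3: d1:8  d2:5  d3:1  d4:1  d5:1  d6:0  d7:0 → peak 8
OP1@4: d1:8  d2:5  d3:0  d4:1  d5:1  d6:1  d7:0 → peak 8
OP1@5: d1:8  d2:5  d3:0  d4:0  d5:1  d6:1  d7:1 → peak 8
Best is OP1@3, peak 8.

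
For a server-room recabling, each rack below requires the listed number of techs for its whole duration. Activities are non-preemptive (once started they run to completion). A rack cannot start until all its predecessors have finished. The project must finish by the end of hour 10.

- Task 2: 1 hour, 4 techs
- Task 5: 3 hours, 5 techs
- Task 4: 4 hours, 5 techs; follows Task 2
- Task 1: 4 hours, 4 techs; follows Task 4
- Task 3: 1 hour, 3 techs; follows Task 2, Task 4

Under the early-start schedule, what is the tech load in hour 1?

9

At early start, hour 1 has: Task 2, Task 5.
Demand: 4 + 5 = 9.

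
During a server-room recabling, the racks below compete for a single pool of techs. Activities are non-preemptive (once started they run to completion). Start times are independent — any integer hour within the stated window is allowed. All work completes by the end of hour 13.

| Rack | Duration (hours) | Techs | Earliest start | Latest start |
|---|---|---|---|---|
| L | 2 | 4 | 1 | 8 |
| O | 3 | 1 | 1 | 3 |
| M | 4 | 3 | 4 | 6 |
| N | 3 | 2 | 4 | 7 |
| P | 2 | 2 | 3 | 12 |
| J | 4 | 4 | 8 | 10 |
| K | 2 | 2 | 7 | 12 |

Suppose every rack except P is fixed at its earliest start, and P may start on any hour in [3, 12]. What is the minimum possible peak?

P@3: h1:5  h2:5  h3:3  h4:7  h5:5  h6:5  h7:5  h8:6  h9:4  h10:4  h11:4  h12:0  h13:0 → peak 7
P@4: h1:5  h2:5  h3:1  h4:7  h5:7  h6:5  h7:5  h8:6  h9:4  h10:4  h11:4  h12:0  h13:0 → peak 7
P@5: h1:5  h2:5  h3:1  h4:5  h5:7  h6:7  h7:5  h8:6  h9:4  h10:4  h11:4  h12:0  h13:0 → peak 7
P@6: h1:5  h2:5  h3:1  h4:5  h5:5  h6:7  h7:7  h8:6  h9:4  h10:4  h11:4  h12:0  h13:0 → peak 7
P@7: h1:5  h2:5  h3:1  h4:5  h5:5  h6:5  h7:7  h8:8  h9:4  h10:4  h11:4  h12:0  h13:0 → peak 8
P@8: h1:5  h2:5  h3:1  h4:5  h5:5  h6:5  h7:5  h8:8  h9:6  h10:4  h11:4  h12:0  h13:0 → peak 8
P@9: h1:5  h2:5  h3:1  h4:5  h5:5  h6:5  h7:5  h8:6  h9:6  h10:6  h11:4  h12:0  h13:0 → peak 6
P@10: h1:5  h2:5  h3:1  h4:5  h5:5  h6:5  h7:5  h8:6  h9:4  h10:6  h11:6  h12:0  h13:0 → peak 6
P@11: h1:5  h2:5  h3:1  h4:5  h5:5  h6:5  h7:5  h8:6  h9:4  h10:4  h11:6  h12:2  h13:0 → peak 6
P@12: h1:5  h2:5  h3:1  h4:5  h5:5  h6:5  h7:5  h8:6  h9:4  h10:4  h11:4  h12:2  h13:2 → peak 6
Best is P@9, peak 6.

6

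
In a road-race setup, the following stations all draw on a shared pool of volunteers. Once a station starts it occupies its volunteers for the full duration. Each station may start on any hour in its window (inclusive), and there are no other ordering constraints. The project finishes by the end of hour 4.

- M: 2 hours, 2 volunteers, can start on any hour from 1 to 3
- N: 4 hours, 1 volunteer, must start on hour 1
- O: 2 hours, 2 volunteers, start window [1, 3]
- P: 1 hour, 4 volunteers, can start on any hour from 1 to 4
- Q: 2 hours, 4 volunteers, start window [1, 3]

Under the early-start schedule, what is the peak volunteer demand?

13

Early-start schedule: M@1, N@1, O@1, P@1, Q@1.
Load per hour: hour 1: 13, hour 2: 9, hour 3: 1, hour 4: 1.
Peak is 13.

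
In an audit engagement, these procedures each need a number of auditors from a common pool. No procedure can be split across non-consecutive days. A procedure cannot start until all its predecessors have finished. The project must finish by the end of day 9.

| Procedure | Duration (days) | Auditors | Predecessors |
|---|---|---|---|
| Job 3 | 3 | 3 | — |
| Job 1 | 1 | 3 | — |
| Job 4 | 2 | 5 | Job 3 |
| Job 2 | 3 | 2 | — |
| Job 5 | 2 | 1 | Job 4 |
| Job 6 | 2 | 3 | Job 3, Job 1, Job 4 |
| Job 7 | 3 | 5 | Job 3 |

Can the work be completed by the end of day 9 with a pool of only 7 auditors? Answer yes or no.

The minimum achievable peak is 8; 7 < 8, so no feasible schedule stays within the cap.

no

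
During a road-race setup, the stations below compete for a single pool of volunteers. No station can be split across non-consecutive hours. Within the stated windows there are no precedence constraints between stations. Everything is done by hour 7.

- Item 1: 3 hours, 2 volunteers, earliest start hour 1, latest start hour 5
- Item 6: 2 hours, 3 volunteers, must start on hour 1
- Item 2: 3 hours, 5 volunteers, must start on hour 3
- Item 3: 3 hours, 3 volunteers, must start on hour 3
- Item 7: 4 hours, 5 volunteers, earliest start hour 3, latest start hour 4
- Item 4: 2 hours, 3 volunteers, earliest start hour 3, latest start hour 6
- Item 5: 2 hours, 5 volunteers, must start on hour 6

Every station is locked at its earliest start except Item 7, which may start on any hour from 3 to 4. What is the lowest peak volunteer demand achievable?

16

Item 7@3: h1:5  h2:5  h3:18  h4:16  h5:13  h6:10  h7:5 → peak 18
Item 7@4: h1:5  h2:5  h3:13  h4:16  h5:13  h6:10  h7:10 → peak 16
Best is Item 7@4, peak 16.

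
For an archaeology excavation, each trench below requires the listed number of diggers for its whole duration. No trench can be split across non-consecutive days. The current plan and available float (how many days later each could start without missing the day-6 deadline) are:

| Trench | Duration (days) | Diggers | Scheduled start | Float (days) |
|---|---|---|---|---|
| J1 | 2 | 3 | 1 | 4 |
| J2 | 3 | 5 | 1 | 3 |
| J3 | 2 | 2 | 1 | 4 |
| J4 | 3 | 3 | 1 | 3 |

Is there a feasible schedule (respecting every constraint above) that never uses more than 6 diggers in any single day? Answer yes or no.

The minimum achievable peak is 7; 6 < 7, so no feasible schedule stays within the cap.

no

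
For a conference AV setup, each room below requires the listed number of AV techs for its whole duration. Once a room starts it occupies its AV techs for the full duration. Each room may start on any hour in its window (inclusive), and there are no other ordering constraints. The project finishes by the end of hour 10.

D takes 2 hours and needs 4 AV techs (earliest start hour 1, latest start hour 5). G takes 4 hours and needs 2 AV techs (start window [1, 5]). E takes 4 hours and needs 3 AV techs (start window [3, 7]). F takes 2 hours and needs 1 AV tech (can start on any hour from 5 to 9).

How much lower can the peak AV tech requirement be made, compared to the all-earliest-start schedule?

Early-start peak: h1:6  h2:6  h3:5  h4:5  h5:4  h6:4  h7:0  h8:0  h9:0  h10:0 ⇒ 6.
Leveled (D@1, G@3, E@7, F@5): h1:4  h2:4  h3:2  h4:2  h5:3  h6:3  h7:3  h8:3  h9:3  h10:3 ⇒ 4.
Reduction 6 − 4 = 2.

2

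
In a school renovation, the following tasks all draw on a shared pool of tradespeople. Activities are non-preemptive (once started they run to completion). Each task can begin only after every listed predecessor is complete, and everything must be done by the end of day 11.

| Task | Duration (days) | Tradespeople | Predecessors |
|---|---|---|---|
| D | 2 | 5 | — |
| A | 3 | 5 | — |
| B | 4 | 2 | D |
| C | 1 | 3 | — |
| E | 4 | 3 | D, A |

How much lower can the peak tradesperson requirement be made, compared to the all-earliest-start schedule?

8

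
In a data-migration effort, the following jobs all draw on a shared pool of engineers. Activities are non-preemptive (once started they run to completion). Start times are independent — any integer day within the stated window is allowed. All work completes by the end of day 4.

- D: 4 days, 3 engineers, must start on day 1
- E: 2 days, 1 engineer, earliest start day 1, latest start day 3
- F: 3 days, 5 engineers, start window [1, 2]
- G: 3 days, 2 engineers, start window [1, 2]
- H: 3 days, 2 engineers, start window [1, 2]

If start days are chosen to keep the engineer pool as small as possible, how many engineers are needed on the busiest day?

Schedule D@1, E@1, F@1, G@1, H@1: d1:13  d2:13  d3:12  d4:3 — peak 13.
No arrangement of the 24 feasible schedules does better.

13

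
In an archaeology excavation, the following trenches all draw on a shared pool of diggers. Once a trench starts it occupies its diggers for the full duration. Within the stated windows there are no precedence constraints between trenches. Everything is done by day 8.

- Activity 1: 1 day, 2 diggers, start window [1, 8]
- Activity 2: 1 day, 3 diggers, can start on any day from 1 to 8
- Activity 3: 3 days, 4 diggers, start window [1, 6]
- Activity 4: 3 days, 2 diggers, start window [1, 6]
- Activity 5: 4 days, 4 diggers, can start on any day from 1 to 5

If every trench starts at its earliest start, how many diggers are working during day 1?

15

At early start, day 1 has: Activity 1, Activity 2, Activity 3, Activity 4, Activity 5.
Demand: 2 + 3 + 4 + 2 + 4 = 15.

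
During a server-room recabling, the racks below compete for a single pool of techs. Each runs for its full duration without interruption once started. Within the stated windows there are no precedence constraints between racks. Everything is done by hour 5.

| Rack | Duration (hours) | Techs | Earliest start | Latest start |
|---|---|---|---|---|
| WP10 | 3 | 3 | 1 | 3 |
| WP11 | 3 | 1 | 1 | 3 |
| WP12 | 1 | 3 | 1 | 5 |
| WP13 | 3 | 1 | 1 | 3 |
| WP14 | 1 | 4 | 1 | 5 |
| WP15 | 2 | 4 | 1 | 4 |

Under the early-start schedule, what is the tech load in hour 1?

16

At early start, hour 1 has: WP10, WP11, WP12, WP13, WP14, WP15.
Demand: 3 + 1 + 3 + 1 + 4 + 4 = 16.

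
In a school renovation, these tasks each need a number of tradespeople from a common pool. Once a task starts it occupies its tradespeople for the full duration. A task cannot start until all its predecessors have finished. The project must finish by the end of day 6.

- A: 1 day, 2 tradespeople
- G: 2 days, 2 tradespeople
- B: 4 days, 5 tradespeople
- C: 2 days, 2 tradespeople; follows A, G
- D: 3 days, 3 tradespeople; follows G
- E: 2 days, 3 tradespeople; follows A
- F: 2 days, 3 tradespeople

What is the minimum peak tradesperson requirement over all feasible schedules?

Early-start (A@1, G@1, B@1, C@3, D@3, E@2, F@1) gives peak 13: d1:12  d2:13  d3:13  d4:10  d5:3  d6:0.
Shift E→5, F→5.
Schedule A@1, G@1, B@1, C@3, D@3, E@5, F@5: d1:9  d2:7  d3:10  d4:10  d5:9  d6:6 — peak 10.

10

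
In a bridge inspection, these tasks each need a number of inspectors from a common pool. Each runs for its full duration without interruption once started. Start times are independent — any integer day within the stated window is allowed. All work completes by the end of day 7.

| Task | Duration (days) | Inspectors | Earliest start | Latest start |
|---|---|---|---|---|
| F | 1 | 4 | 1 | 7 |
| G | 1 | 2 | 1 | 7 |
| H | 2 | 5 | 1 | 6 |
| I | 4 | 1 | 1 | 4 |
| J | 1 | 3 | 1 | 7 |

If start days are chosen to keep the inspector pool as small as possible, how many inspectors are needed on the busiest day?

5

Early-start (F@1, G@1, H@1, I@1, J@1) gives peak 15: d1:15  d2:6  d3:1  d4:1  d5:0  d6:0  d7:0.
Shift G→2, H→5, J→3.
Schedule F@1, G@2, H@5, I@1, J@3: d1:5  d2:3  d3:4  d4:1  d5:5  d6:5  d7:0 — peak 5.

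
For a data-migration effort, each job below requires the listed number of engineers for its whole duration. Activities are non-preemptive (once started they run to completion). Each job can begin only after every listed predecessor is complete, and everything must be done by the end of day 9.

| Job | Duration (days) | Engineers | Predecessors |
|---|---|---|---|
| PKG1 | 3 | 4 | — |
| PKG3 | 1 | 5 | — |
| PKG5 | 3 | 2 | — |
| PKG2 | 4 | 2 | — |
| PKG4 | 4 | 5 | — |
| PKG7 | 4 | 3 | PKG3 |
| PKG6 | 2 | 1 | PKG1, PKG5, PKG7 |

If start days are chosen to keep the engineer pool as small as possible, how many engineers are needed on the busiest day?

9

Early-start (PKG1@1, PKG3@1, PKG5@1, PKG2@1, PKG4@1, PKG7@2, PKG6@6) gives peak 18: d1:18  d2:16  d3:16  d4:10  d5:3  d6:1  d7:1  d8:0  d9:0.
Shift PKG5→2, PKG2→2, PKG4→6, PKG7→4, PKG6→8.
Schedule PKG1@1, PKG3@1, PKG5@2, PKG2@2, PKG4@6, PKG7@4, PKG6@8: d1:9  d2:8  d3:8  d4:7  d5:5  d6:8  d7:8  d8:6  d9:6 — peak 9.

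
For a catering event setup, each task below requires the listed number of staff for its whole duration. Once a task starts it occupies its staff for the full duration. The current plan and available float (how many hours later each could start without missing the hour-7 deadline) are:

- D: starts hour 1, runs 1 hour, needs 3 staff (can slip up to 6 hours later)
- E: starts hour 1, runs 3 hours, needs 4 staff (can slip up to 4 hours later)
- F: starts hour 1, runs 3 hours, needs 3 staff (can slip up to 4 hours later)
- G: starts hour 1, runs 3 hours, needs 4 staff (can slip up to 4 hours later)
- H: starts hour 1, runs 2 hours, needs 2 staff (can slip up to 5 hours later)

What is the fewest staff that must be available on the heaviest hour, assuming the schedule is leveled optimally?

Early-start (D@1, E@1, F@1, G@1, H@1) gives peak 16: h1:16  h2:13  h3:11  h4:0  h5:0  h6:0  h7:0.
Shift F→2, G→4, H→5.
Schedule D@1, E@1, F@2, G@4, H@5: h1:7  h2:7  h3:7  h4:7  h5:6  h6:6  h7:0 — peak 7.

7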